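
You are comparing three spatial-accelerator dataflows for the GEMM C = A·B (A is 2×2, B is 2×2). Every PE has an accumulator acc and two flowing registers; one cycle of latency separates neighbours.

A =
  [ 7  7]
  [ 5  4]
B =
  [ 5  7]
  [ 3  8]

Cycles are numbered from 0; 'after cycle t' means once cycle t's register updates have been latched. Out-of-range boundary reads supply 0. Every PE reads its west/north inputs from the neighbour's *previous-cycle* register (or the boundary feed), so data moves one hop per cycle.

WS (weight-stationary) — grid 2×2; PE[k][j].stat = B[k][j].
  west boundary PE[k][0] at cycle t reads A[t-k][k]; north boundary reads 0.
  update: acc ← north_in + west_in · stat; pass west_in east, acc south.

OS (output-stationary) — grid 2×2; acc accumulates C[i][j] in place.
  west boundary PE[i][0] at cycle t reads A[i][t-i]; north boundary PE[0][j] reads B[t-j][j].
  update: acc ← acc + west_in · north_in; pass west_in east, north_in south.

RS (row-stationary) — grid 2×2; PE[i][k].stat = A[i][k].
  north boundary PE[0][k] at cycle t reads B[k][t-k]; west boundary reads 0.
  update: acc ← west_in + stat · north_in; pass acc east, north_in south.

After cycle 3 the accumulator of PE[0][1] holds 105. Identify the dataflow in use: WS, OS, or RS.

dataflow = OS

— WS: 2×2; PE[0][1] trace:
  @0  [0,1]  acc 0  |  →0  ↓0
  @1  [0,1]  acc 49  |  →7  ↓49
  @2  [0,1]  acc 35  |  →5  ↓35
  @3  [0,1]  acc 0  |  →0  ↓0
— OS: 2×2; PE[0][1] trace:
  @0  [0,1]  acc 0  |  →0  ↓0
  @1  [0,1]  acc 49  |  →7  ↓7
  @2  [0,1]  acc 105  |  →7  ↓8
  @3  [0,1]  acc 105  |  →0  ↓0
— RS: 2×2; PE[0][1] trace:
  @0  [0,1]  acc 0  |  →0  ↓0
  @1  [0,1]  acc 56  |  →56  ↓3
  @2  [0,1]  acc 105  |  →105  ↓8
  @3  [0,1]  acc 0  |  →0  ↓0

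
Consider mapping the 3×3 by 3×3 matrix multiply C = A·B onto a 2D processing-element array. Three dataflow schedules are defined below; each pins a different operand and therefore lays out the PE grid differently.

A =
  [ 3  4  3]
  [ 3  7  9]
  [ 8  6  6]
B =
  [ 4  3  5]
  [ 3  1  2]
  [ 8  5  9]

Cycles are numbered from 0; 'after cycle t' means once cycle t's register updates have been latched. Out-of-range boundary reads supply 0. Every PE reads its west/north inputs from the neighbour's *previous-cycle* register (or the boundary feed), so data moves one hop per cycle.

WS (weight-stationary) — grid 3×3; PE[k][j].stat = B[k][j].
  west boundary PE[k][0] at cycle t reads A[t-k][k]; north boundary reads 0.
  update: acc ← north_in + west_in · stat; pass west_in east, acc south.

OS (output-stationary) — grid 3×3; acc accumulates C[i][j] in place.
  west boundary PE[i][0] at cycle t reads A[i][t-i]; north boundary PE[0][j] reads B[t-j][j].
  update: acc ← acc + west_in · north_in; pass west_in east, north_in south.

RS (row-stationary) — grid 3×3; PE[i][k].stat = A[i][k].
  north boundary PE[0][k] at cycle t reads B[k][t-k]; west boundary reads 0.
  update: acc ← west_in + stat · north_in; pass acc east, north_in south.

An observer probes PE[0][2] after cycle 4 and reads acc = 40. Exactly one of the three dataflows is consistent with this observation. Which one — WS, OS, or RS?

WS (3×3 grid), PE[0][2]:
  cycle 0: PE[0][2] → acc 0, east 0, south 0
  cycle 1: PE[0][2] → acc 0, east 0, south 0
  cycle 2: PE[0][2] → acc 15, east 3, south 15
  cycle 3: PE[0][2] → acc 15, east 3, south 15
  cycle 4: PE[0][2] → acc 40, east 8, south 40
OS (3×3 grid), PE[0][2]:
  cycle 0: PE[0][2] → acc 0, east 0, south 0
  cycle 1: PE[0][2] → acc 0, east 0, south 0
  cycle 2: PE[0][2] → acc 15, east 3, south 5
  cycle 3: PE[0][2] → acc 23, east 4, south 2
  cycle 4: PE[0][2] → acc 50, east 3, south 9
RS (3×3 grid), PE[0][2]:
  cycle 0: PE[0][2] → acc 0, east 0, south 0
  cycle 1: PE[0][2] → acc 0, east 0, south 0
  cycle 2: PE[0][2] → acc 48, east 48, south 8
  cycle 3: PE[0][2] → acc 28, east 28, south 5
  cycle 4: PE[0][2] → acc 50, east 50, south 9

dataflow = WS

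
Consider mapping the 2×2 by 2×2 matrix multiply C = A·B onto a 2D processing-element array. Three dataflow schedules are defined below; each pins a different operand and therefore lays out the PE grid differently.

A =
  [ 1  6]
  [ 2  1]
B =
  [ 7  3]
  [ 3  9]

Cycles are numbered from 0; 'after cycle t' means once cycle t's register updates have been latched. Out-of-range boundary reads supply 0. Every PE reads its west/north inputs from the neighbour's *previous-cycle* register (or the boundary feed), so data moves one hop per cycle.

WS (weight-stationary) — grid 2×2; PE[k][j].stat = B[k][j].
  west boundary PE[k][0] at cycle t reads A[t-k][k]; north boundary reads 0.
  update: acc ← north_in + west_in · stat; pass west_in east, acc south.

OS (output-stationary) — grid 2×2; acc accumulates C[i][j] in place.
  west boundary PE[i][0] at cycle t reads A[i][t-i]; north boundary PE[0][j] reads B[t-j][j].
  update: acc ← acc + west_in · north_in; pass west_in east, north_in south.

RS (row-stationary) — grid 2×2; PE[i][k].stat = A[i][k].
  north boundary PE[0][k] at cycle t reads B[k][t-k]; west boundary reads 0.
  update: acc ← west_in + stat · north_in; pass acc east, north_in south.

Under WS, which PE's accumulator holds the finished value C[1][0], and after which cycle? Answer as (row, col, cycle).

WS: C[1][0] accumulates in PE[1][0]:
  cycle 0: PE[1][0] → acc 0, east 0, south 0
  cycle 1: PE[1][0] → acc 25, east 6, south 25
  cycle 2: PE[1][0] → acc 17, east 1, south 17

(row, col, cycle) = (1, 0, 2)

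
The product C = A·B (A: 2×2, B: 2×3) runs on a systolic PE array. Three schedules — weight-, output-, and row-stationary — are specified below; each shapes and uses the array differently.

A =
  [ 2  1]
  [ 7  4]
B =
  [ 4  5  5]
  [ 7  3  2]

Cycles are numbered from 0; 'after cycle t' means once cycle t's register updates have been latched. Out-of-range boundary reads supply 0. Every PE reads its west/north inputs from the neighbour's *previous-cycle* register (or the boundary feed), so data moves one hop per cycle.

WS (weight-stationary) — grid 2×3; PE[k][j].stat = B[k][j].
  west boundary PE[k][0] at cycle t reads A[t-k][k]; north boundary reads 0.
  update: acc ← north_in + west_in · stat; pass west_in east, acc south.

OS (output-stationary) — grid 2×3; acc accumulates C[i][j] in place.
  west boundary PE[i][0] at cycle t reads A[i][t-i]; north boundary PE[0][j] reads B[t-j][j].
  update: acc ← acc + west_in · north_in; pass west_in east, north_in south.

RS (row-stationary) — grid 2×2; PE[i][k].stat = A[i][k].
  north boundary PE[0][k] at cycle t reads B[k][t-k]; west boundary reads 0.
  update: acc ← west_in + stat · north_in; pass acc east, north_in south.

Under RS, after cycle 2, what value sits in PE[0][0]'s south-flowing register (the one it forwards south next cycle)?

register = 5

Tracing RS — 2×2 array, target PE[0][0]:
  @0  [0,0]  acc 8  |  →8  ↓4
  @1  [0,0]  acc 10  |  →10  ↓5
  @2  [0,0]  acc 10  |  →10  ↓5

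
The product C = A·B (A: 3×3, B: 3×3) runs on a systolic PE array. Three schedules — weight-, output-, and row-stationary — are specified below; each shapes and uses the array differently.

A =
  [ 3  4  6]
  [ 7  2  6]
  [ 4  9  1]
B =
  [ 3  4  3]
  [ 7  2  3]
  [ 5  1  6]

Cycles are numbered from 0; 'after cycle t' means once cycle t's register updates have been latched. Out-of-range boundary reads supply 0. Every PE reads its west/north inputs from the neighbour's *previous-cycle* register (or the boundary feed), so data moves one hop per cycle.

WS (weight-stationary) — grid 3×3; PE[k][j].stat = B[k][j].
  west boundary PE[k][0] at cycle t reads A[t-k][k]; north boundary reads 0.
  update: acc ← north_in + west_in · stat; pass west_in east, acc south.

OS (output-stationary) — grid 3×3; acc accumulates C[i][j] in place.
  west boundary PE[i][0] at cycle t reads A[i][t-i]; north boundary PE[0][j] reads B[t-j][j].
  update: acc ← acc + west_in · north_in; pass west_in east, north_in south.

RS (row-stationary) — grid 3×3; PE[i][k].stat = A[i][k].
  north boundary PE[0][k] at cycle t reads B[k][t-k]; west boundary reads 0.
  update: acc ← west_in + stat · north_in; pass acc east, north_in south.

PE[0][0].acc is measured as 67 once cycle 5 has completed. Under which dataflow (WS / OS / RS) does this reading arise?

dataflow = OS

WS (3×3 grid), PE[0][0]:
  @0  [0,0]  acc 9  |  →3  ↓9
  @1  [0,0]  acc 21  |  →7  ↓21
  @2  [0,0]  acc 12  |  →4  ↓12
  @3  [0,0]  acc 0  |  →0  ↓0
  @4  [0,0]  acc 0  |  →0  ↓0
  @5  [0,0]  acc 0  |  →0  ↓0
OS (3×3 grid), PE[0][0]:
  @0  [0,0]  acc 9  |  →3  ↓3
  @1  [0,0]  acc 37  |  →4  ↓7
  @2  [0,0]  acc 67  |  →6  ↓5
  @3  [0,0]  acc 67  |  →0  ↓0
  @4  [0,0]  acc 67  |  →0  ↓0
  @5  [0,0]  acc 67  |  →0  ↓0
RS (3×3 grid), PE[0][0]:
  @0  [0,0]  acc 9  |  →9  ↓3
  @1  [0,0]  acc 12  |  →12  ↓4
  @2  [0,0]  acc 9  |  →9  ↓3
  @3  [0,0]  acc 0  |  →0  ↓0
  @4  [0,0]  acc 0  |  →0  ↓0
  @5  [0,0]  acc 0  |  →0  ↓0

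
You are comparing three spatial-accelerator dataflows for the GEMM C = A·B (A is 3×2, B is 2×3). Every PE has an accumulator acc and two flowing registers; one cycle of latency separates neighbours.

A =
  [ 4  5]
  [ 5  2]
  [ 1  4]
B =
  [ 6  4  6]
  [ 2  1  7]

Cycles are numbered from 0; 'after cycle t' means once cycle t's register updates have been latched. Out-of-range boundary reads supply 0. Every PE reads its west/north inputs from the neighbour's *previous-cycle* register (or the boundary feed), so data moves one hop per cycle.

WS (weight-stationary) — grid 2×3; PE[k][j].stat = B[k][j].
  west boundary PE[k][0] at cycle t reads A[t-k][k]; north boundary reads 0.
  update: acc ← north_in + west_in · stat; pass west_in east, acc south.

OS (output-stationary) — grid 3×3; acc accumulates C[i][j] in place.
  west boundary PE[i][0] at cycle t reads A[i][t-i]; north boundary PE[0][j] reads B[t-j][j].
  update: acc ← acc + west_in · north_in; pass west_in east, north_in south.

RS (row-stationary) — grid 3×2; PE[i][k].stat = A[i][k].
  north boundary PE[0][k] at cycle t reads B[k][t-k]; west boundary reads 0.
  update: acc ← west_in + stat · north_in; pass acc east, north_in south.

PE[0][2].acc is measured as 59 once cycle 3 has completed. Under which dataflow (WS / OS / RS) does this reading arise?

— WS: 2×3; PE[0][2] trace:
  after 0 — PE[0][2] acc=0, pass-E 0, pass-S 0
  after 1 — PE[0][2] acc=0, pass-E 0, pass-S 0
  after 2 — PE[0][2] acc=24, pass-E 4, pass-S 24
  after 3 — PE[0][2] acc=30, pass-E 5, pass-S 30
— OS: 3×3; PE[0][2] trace:
  after 0 — PE[0][2] acc=0, pass-E 0, pass-S 0
  after 1 — PE[0][2] acc=0, pass-E 0, pass-S 0
  after 2 — PE[0][2] acc=24, pass-E 4, pass-S 6
  after 3 — PE[0][2] acc=59, pass-E 5, pass-S 7
— RS: 3×2 array has no PE[0][2].

dataflow = OS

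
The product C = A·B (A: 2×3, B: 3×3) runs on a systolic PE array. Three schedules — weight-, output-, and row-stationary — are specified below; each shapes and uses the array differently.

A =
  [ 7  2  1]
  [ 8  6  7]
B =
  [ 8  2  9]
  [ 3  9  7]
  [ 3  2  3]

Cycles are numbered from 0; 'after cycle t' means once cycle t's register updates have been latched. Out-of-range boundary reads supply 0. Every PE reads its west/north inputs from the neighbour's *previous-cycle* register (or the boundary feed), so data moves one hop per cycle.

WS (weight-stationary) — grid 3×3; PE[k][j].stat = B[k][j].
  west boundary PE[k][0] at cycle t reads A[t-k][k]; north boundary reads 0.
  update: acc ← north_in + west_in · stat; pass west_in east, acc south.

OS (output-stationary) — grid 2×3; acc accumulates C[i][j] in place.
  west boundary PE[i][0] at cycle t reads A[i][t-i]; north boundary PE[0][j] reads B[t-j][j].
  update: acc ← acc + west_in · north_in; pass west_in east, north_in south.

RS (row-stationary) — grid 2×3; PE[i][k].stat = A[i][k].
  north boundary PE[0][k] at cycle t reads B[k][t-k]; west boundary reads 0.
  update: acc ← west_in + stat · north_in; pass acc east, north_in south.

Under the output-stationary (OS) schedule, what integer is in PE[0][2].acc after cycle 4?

OS on a 2×3 grid — tracing PE[0][2] and its feeders:
  after 0 — PE[0][1] acc=0, pass-E 0, pass-S 0
  after 0 — PE[0][2] acc=0, pass-E 0, pass-S 0
  after 1 — PE[0][1] acc=14, pass-E 7, pass-S 2
  after 1 — PE[0][2] acc=0, pass-E 0, pass-S 0
  after 2 — PE[0][1] acc=32, pass-E 2, pass-S 9
  after 2 — PE[0][2] acc=63, pass-E 7, pass-S 9
  after 3 — PE[0][1] acc=34, pass-E 1, pass-S 2
  after 3 — PE[0][2] acc=77, pass-E 2, pass-S 7
  after 4 — PE[0][1] acc=34, pass-E 0, pass-S 0
  after 4 — PE[0][2] acc=80, pass-E 1, pass-S 3

PE[0][2].acc = 80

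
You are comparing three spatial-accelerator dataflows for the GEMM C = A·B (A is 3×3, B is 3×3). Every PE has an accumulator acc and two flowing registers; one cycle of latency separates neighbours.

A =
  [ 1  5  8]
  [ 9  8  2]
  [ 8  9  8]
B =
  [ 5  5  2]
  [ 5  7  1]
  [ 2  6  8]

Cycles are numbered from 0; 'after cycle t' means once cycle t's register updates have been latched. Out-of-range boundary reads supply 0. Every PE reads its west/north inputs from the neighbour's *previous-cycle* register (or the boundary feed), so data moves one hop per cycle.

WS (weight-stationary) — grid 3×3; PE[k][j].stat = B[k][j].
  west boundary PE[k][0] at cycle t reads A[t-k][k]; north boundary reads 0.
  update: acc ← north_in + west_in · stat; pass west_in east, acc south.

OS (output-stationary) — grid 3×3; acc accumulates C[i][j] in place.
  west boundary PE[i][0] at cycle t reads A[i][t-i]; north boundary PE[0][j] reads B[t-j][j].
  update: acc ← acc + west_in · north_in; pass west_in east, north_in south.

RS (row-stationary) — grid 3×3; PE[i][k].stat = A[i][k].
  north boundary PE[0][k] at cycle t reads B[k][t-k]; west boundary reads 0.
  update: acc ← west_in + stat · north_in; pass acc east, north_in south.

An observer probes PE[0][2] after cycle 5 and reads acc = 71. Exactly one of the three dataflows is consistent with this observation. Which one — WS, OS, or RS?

dataflow = OS

WS [3×3] PE[0][2] across cycles:
  after 0 — PE[0][2] acc=0, pass-E 0, pass-S 0
  after 1 — PE[0][2] acc=0, pass-E 0, pass-S 0
  after 2 — PE[0][2] acc=2, pass-E 1, pass-S 2
  after 3 — PE[0][2] acc=18, pass-E 9, pass-S 18
  after 4 — PE[0][2] acc=16, pass-E 8, pass-S 16
  after 5 — PE[0][2] acc=0, pass-E 0, pass-S 0
OS [3×3] PE[0][2] across cycles:
  after 0 — PE[0][2] acc=0, pass-E 0, pass-S 0
  after 1 — PE[0][2] acc=0, pass-E 0, pass-S 0
  after 2 — PE[0][2] acc=2, pass-E 1, pass-S 2
  after 3 — PE[0][2] acc=7, pass-E 5, pass-S 1
  after 4 — PE[0][2] acc=71, pass-E 8, pass-S 8
  after 5 — PE[0][2] acc=71, pass-E 0, pass-S 0
RS [3×3] PE[0][2] across cycles:
  after 0 — PE[0][2] acc=0, pass-E 0, pass-S 0
  after 1 — PE[0][2] acc=0, pass-E 0, pass-S 0
  after 2 — PE[0][2] acc=46, pass-E 46, pass-S 2
  after 3 — PE[0][2] acc=88, pass-E 88, pass-S 6
  after 4 — PE[0][2] acc=71, pass-E 71, pass-S 8
  after 5 — PE[0][2] acc=0, pass-E 0, pass-S 0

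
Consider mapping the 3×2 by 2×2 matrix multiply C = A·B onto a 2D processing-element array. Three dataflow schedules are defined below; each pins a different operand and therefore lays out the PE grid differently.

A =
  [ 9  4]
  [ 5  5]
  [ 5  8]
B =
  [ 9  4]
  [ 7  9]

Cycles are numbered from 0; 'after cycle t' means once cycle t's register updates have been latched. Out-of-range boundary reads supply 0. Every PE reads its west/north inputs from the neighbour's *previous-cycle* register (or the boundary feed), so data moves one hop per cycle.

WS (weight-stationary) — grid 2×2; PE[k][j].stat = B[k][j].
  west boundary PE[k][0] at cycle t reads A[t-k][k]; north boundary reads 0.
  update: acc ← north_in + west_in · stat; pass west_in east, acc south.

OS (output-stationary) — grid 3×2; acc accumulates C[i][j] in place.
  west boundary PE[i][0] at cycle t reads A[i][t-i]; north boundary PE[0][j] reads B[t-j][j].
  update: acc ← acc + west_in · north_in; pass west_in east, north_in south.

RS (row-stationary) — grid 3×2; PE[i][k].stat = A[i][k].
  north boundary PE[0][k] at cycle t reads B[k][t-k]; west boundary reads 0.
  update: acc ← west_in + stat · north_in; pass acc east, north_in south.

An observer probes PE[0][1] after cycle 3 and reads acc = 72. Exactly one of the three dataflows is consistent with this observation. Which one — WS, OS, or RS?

dataflow = OS

Under WS (2×2), PE[0][1]:
  after 0 — PE[0][1] acc=0, pass-E 0, pass-S 0
  after 1 — PE[0][1] acc=36, pass-E 9, pass-S 36
  after 2 — PE[0][1] acc=20, pass-E 5, pass-S 20
  after 3 — PE[0][1] acc=20, pass-E 5, pass-S 20
Under OS (3×2), PE[0][1]:
  after 0 — PE[0][1] acc=0, pass-E 0, pass-S 0
  after 1 — PE[0][1] acc=36, pass-E 9, pass-S 4
  after 2 — PE[0][1] acc=72, pass-E 4, pass-S 9
  after 3 — PE[0][1] acc=72, pass-E 0, pass-S 0
Under RS (3×2), PE[0][1]:
  after 0 — PE[0][1] acc=0, pass-E 0, pass-S 0
  after 1 — PE[0][1] acc=109, pass-E 109, pass-S 7
  after 2 — PE[0][1] acc=72, pass-E 72, pass-S 9
  after 3 — PE[0][1] acc=0, pass-E 0, pass-S 0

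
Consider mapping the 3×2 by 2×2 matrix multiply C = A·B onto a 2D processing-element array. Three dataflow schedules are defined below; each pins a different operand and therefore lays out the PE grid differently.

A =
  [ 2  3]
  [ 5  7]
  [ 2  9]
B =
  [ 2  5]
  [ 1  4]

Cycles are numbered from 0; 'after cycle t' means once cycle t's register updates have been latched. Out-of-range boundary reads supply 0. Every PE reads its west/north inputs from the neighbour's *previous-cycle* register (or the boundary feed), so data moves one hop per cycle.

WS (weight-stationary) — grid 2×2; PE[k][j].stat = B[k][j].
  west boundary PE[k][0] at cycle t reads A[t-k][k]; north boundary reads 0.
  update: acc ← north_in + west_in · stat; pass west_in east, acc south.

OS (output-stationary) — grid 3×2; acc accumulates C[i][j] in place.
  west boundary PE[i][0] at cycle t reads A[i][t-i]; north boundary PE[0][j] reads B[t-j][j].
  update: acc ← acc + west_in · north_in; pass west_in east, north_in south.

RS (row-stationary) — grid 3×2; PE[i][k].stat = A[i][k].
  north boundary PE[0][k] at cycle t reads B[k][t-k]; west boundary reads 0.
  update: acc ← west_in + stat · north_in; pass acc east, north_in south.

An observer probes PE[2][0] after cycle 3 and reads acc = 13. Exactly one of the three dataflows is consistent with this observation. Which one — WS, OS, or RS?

dataflow = OS

WS (2×2): PE[2][0] does not exist.
— OS: 3×2; PE[2][0] trace:
  0: (2,0).acc=0  regs=<0,0>
  1: (2,0).acc=0  regs=<0,0>
  2: (2,0).acc=4  regs=<2,2>
  3: (2,0).acc=13  regs=<9,1>
— RS: 3×2; PE[2][0] trace:
  0: (2,0).acc=0  regs=<0,0>
  1: (2,0).acc=0  regs=<0,0>
  2: (2,0).acc=4  regs=<4,2>
  3: (2,0).acc=10  regs=<10,5>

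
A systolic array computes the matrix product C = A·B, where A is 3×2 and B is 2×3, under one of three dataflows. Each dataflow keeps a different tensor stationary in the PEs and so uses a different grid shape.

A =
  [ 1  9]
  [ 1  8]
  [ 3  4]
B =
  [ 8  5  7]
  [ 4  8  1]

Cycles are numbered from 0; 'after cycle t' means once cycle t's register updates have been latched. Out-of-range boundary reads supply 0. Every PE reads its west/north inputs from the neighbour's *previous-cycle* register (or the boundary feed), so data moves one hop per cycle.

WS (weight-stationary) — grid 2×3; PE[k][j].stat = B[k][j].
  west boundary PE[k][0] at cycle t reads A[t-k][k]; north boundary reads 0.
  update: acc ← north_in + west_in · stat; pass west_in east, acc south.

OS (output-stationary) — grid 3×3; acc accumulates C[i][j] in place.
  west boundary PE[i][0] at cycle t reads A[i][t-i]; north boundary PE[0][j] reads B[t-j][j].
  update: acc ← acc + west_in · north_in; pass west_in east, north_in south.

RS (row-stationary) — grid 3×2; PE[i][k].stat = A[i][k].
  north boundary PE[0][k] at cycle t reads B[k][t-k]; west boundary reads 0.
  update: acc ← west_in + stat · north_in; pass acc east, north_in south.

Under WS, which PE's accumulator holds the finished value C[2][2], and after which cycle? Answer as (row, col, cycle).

WS: C[2][2] accumulates in PE[1][2]:
  [0] (1,2) acc=0 (h:0 v:0)
  [1] (1,2) acc=0 (h:0 v:0)
  [2] (1,2) acc=0 (h:0 v:0)
  [3] (1,2) acc=16 (h:9 v:16)
  [4] (1,2) acc=15 (h:8 v:15)
  [5] (1,2) acc=25 (h:4 v:25)

(row, col, cycle) = (1, 2, 5)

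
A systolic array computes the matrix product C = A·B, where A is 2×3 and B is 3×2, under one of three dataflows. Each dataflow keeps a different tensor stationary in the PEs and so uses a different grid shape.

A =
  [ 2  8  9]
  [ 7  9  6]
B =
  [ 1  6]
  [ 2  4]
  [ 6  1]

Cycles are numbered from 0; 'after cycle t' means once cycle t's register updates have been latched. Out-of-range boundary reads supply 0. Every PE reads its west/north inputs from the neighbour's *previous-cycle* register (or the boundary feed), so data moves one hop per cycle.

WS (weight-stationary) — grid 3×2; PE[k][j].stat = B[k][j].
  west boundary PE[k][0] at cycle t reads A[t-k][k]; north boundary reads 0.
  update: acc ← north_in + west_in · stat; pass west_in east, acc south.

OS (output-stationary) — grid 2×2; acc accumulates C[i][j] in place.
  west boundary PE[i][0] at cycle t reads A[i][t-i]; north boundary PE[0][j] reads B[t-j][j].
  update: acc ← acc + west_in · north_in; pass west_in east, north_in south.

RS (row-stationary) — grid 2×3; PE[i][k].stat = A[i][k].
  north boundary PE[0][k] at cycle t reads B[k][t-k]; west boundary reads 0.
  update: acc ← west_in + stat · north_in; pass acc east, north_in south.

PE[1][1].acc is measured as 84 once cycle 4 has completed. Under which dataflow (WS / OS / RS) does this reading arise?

dataflow = OS

WS (3×2 grid), PE[1][1]:
  [0] (1,1) acc=0 (h:0 v:0)
  [1] (1,1) acc=0 (h:0 v:0)
  [2] (1,1) acc=44 (h:8 v:44)
  [3] (1,1) acc=78 (h:9 v:78)
  [4] (1,1) acc=0 (h:0 v:0)
OS (2×2 grid), PE[1][1]:
  [0] (1,1) acc=0 (h:0 v:0)
  [1] (1,1) acc=0 (h:0 v:0)
  [2] (1,1) acc=42 (h:7 v:6)
  [3] (1,1) acc=78 (h:9 v:4)
  [4] (1,1) acc=84 (h:6 v:1)
RS (2×3 grid), PE[1][1]:
  [0] (1,1) acc=0 (h:0 v:0)
  [1] (1,1) acc=0 (h:0 v:0)
  [2] (1,1) acc=25 (h:25 v:2)
  [3] (1,1) acc=78 (h:78 v:4)
  [4] (1,1) acc=0 (h:0 v:0)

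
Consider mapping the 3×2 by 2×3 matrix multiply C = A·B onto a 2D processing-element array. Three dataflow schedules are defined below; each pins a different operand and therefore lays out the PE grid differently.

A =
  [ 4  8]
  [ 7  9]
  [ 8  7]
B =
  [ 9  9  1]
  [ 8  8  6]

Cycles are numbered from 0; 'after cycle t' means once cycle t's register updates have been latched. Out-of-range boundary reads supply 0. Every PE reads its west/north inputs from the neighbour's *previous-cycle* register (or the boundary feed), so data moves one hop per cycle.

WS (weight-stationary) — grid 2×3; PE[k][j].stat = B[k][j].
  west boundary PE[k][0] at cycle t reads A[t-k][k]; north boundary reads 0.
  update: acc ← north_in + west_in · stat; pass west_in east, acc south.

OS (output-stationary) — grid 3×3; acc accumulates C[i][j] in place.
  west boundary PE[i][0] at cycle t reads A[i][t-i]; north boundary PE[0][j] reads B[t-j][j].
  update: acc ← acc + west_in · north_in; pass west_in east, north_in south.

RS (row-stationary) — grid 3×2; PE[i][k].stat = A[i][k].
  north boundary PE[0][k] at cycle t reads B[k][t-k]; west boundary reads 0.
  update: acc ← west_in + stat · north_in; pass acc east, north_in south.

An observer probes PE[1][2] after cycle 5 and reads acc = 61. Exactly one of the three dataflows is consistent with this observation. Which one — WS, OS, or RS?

dataflow = OS

— WS: 2×3; PE[1][2] trace:
  step 0 · PE1,2: acc=0; fwd→0 fwd↓0
  step 1 · PE1,2: acc=0; fwd→0 fwd↓0
  step 2 · PE1,2: acc=0; fwd→0 fwd↓0
  step 3 · PE1,2: acc=52; fwd→8 fwd↓52
  step 4 · PE1,2: acc=61; fwd→9 fwd↓61
  step 5 · PE1,2: acc=50; fwd→7 fwd↓50
— OS: 3×3; PE[1][2] trace:
  step 0 · PE1,2: acc=0; fwd→0 fwd↓0
  step 1 · PE1,2: acc=0; fwd→0 fwd↓0
  step 2 · PE1,2: acc=0; fwd→0 fwd↓0
  step 3 · PE1,2: acc=7; fwd→7 fwd↓1
  step 4 · PE1,2: acc=61; fwd→9 fwd↓6
  step 5 · PE1,2: acc=61; fwd→0 fwd↓0
RS (3×2): PE[1][2] does not exist.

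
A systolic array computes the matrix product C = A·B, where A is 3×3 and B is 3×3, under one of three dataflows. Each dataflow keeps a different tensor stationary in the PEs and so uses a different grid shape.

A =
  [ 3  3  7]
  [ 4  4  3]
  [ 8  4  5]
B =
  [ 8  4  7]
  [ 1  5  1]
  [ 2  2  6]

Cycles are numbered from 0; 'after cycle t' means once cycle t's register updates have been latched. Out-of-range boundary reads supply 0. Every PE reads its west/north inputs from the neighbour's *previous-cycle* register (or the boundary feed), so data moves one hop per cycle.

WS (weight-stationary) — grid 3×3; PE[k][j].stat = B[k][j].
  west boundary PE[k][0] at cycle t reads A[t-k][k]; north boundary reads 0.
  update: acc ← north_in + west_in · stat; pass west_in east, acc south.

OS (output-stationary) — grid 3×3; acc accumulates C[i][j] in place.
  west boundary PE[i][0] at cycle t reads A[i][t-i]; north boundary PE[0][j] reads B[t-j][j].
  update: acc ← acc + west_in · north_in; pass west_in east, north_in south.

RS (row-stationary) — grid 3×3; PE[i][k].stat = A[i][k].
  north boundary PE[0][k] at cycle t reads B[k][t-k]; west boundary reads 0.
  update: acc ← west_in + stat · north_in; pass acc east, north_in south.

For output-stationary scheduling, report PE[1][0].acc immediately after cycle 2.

PE[1][0].acc = 36

OS (3×3). Following PE[1][0] plus its west/north inputs:
  step 0 · PE0,0: acc=24; fwd→3 fwd↓8
  step 0 · PE1,0: acc=0; fwd→0 fwd↓0
  step 1 · PE0,0: acc=27; fwd→3 fwd↓1
  step 1 · PE1,0: acc=32; fwd→4 fwd↓8
  step 2 · PE0,0: acc=41; fwd→7 fwd↓2
  step 2 · PE1,0: acc=36; fwd→4 fwd↓1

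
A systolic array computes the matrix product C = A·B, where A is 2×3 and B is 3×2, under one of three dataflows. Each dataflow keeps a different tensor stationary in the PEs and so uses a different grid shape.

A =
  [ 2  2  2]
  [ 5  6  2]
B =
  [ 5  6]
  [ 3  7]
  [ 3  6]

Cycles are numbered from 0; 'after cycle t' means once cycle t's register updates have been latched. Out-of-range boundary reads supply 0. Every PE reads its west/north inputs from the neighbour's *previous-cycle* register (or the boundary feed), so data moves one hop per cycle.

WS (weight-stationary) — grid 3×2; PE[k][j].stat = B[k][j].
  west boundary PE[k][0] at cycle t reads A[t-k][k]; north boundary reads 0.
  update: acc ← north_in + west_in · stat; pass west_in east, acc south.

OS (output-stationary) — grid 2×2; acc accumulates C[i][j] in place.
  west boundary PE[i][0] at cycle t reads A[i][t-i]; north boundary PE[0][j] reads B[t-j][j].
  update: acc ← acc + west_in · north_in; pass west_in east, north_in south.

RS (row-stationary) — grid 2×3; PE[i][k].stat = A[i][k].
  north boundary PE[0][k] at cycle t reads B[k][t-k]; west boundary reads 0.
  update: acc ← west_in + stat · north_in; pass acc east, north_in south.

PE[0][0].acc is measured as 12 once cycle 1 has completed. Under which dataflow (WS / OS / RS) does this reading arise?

dataflow = RS

WS [3×2] PE[0][0] across cycles:
  cycle 0: PE[0][0] → acc 10, east 2, south 10
  cycle 1: PE[0][0] → acc 25, east 5, south 25
OS [2×2] PE[0][0] across cycles:
  cycle 0: PE[0][0] → acc 10, east 2, south 5
  cycle 1: PE[0][0] → acc 16, east 2, south 3
RS [2×3] PE[0][0] across cycles:
  cycle 0: PE[0][0] → acc 10, east 10, south 5
  cycle 1: PE[0][0] → acc 12, east 12, south 6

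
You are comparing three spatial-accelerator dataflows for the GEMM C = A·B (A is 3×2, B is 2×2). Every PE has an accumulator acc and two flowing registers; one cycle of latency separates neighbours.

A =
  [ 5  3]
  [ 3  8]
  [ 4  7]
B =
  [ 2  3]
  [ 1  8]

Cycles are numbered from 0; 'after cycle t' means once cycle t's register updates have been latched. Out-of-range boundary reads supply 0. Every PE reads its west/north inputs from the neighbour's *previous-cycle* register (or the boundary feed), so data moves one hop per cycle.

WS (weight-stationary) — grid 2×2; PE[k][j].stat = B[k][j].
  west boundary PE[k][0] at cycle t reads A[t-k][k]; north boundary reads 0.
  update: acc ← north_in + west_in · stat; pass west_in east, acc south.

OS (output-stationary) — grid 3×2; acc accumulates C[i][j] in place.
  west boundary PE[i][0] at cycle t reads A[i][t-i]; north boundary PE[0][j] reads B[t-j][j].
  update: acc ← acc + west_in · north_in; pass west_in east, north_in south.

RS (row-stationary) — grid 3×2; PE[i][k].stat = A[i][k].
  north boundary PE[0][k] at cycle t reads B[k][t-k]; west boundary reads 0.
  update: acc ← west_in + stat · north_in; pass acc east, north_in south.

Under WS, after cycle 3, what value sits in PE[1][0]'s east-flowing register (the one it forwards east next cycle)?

register = 7

Tracing WS — 2×2 array, target PE[1][0]:
  t=0 PE[0][0]: acc=10 h=5 v=10
  t=0 PE[1][0]: acc=0 h=0 v=0
  t=1 PE[0][0]: acc=6 h=3 v=6
  t=1 PE[1][0]: acc=13 h=3 v=13
  t=2 PE[0][0]: acc=8 h=4 v=8
  t=2 PE[1][0]: acc=14 h=8 v=14
  t=3 PE[0][0]: acc=0 h=0 v=0
  t=3 PE[1][0]: acc=15 h=7 v=15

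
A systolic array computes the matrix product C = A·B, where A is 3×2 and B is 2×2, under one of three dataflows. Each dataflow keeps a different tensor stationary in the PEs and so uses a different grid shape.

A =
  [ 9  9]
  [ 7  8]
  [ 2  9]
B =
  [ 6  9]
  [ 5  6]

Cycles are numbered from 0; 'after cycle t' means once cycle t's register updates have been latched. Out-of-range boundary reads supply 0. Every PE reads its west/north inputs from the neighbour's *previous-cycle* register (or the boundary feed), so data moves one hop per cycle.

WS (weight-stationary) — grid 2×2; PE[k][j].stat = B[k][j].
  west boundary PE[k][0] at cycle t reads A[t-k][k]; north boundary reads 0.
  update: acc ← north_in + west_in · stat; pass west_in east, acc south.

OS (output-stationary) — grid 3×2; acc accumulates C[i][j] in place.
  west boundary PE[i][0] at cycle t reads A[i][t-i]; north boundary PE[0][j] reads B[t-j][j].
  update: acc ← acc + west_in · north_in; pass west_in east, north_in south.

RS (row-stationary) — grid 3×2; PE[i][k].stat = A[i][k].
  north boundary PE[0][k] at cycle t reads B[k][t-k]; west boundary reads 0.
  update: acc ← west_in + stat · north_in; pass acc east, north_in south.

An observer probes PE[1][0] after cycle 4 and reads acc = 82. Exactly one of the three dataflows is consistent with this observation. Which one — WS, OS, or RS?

Under WS (2×2), PE[1][0]:
  after 0 — PE[1][0] acc=0, pass-E 0, pass-S 0
  after 1 — PE[1][0] acc=99, pass-E 9, pass-S 99
  after 2 — PE[1][0] acc=82, pass-E 8, pass-S 82
  after 3 — PE[1][0] acc=57, pass-E 9, pass-S 57
  after 4 — PE[1][0] acc=0, pass-E 0, pass-S 0
Under OS (3×2), PE[1][0]:
  after 0 — PE[1][0] acc=0, pass-E 0, pass-S 0
  after 1 — PE[1][0] acc=42, pass-E 7, pass-S 6
  after 2 — PE[1][0] acc=82, pass-E 8, pass-S 5
  after 3 — PE[1][0] acc=82, pass-E 0, pass-S 0
  after 4 — PE[1][0] acc=82, pass-E 0, pass-S 0
Under RS (3×2), PE[1][0]:
  after 0 — PE[1][0] acc=0, pass-E 0, pass-S 0
  after 1 — PE[1][0] acc=42, pass-E 42, pass-S 6
  after 2 — PE[1][0] acc=63, pass-E 63, pass-S 9
  after 3 — PE[1][0] acc=0, pass-E 0, pass-S 0
  after 4 — PE[1][0] acc=0, pass-E 0, pass-S 0

dataflow = OS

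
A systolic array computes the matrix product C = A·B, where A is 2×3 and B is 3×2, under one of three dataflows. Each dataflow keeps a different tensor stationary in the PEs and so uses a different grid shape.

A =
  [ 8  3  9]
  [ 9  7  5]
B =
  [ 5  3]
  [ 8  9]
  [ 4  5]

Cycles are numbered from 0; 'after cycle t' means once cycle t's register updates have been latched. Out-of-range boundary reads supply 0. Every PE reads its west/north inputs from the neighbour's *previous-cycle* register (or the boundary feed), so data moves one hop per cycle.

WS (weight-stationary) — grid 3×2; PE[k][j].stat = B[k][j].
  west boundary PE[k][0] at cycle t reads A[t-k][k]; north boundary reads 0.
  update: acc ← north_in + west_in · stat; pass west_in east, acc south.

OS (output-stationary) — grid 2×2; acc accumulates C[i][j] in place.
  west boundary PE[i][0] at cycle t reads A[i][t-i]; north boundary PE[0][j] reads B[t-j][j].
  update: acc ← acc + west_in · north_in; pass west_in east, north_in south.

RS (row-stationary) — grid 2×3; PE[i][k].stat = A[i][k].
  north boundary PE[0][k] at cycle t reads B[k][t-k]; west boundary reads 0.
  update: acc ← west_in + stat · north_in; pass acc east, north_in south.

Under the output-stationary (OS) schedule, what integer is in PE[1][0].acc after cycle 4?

Tracing OS — 2×2 array, target PE[1][0]:
  [0] (0,0) acc=40 (h:8 v:5)
  [0] (1,0) acc=0 (h:0 v:0)
  [1] (0,0) acc=64 (h:3 v:8)
  [1] (1,0) acc=45 (h:9 v:5)
  [2] (0,0) acc=100 (h:9 v:4)
  [2] (1,0) acc=101 (h:7 v:8)
  [3] (0,0) acc=100 (h:0 v:0)
  [3] (1,0) acc=121 (h:5 v:4)
  [4] (0,0) acc=100 (h:0 v:0)
  [4] (1,0) acc=121 (h:0 v:0)

PE[1][0].acc = 121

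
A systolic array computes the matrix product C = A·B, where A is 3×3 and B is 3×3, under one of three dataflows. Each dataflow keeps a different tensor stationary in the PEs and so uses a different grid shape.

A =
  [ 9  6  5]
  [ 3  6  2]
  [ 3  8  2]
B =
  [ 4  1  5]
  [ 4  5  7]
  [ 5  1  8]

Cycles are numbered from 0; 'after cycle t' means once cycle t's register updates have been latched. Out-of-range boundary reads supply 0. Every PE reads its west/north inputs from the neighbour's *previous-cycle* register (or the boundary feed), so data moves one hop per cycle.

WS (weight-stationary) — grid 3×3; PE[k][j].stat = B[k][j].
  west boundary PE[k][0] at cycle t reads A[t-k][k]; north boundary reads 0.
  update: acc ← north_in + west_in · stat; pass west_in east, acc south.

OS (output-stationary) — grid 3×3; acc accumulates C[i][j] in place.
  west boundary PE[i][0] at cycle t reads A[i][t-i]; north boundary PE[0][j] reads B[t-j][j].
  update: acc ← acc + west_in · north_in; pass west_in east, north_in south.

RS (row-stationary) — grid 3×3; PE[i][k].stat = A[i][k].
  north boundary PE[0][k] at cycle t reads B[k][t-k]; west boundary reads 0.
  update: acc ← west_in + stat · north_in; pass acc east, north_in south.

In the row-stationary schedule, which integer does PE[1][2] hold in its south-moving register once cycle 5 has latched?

register = 8

RS (3×3). Following PE[1][2] plus its west/north inputs:
  c0 r0c2: 0 / 0 / 0
  c0 r1c1: 0 / 0 / 0
  c0 r1c2: 0 / 0 / 0
  c1 r0c2: 0 / 0 / 0
  c1 r1c1: 0 / 0 / 0
  c1 r1c2: 0 / 0 / 0
  c2 r0c2: 85 / 85 / 5
  c2 r1c1: 36 / 36 / 4
  c2 r1c2: 0 / 0 / 0
  c3 r0c2: 44 / 44 / 1
  c3 r1c1: 33 / 33 / 5
  c3 r1c2: 46 / 46 / 5
  c4 r0c2: 127 / 127 / 8
  c4 r1c1: 57 / 57 / 7
  c4 r1c2: 35 / 35 / 1
  c5 r0c2: 0 / 0 / 0
  c5 r1c1: 0 / 0 / 0
  c5 r1c2: 73 / 73 / 8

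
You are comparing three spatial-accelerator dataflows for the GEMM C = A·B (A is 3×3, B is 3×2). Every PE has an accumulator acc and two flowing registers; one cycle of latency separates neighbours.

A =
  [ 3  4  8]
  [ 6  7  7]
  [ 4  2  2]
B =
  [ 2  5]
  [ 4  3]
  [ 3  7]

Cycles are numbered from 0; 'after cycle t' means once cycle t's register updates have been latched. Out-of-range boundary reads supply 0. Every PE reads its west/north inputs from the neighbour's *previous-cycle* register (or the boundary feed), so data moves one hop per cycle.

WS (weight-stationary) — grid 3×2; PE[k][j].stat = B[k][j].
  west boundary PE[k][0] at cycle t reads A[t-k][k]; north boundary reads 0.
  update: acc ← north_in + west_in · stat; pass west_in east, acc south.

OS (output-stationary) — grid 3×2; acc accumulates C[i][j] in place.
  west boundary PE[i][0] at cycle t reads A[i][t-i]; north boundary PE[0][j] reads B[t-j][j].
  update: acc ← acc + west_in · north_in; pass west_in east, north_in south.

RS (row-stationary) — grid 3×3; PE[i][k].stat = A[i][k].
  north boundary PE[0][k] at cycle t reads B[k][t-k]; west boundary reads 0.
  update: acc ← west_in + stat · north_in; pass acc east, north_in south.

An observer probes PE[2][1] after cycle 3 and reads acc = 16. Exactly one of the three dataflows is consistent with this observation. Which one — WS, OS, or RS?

dataflow = RS

— WS: 3×2; PE[2][1] trace:
  t=0 PE[2][1]: acc=0 h=0 v=0
  t=1 PE[2][1]: acc=0 h=0 v=0
  t=2 PE[2][1]: acc=0 h=0 v=0
  t=3 PE[2][1]: acc=83 h=8 v=83
— OS: 3×2; PE[2][1] trace:
  t=0 PE[2][1]: acc=0 h=0 v=0
  t=1 PE[2][1]: acc=0 h=0 v=0
  t=2 PE[2][1]: acc=0 h=0 v=0
  t=3 PE[2][1]: acc=20 h=4 v=5
— RS: 3×3; PE[2][1] trace:
  t=0 PE[2][1]: acc=0 h=0 v=0
  t=1 PE[2][1]: acc=0 h=0 v=0
  t=2 PE[2][1]: acc=0 h=0 v=0
  t=3 PE[2][1]: acc=16 h=16 v=4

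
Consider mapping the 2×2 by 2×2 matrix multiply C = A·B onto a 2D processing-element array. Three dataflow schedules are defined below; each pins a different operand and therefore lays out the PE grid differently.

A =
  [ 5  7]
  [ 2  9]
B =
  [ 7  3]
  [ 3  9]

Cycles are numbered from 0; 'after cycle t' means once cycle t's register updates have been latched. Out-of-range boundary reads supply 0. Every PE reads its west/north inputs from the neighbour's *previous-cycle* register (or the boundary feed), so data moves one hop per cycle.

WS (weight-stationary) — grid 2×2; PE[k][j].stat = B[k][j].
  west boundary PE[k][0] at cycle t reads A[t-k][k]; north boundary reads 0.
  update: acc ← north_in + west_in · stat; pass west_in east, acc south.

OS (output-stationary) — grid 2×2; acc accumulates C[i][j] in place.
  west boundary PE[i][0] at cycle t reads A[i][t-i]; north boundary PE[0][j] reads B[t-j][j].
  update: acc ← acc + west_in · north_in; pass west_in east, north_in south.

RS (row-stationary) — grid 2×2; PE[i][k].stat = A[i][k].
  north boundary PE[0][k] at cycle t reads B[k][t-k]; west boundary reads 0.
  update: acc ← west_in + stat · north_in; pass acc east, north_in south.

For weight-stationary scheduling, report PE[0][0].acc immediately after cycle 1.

PE[0][0].acc = 14

WS on a 2×2 grid — tracing PE[0][0] and its feeders:
  step 0 · PE0,0: acc=35; fwd→5 fwd↓35
  step 1 · PE0,0: acc=14; fwd→2 fwd↓14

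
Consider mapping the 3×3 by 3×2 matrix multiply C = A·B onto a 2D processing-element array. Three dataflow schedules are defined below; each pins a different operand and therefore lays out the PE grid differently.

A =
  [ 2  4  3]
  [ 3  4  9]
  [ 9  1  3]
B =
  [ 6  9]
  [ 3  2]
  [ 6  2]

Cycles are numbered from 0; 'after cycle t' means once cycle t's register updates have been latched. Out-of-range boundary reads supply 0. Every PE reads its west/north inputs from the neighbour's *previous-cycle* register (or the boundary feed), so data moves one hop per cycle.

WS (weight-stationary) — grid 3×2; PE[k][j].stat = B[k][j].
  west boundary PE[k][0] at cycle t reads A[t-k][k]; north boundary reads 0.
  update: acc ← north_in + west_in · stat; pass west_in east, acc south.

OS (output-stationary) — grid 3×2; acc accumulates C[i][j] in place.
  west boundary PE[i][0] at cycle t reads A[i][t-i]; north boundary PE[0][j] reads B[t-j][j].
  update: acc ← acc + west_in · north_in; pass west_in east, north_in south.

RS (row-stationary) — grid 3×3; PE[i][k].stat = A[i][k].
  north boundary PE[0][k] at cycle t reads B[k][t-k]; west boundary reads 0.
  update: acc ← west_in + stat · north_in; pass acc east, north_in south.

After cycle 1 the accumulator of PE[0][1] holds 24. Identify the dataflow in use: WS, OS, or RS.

dataflow = RS

Under WS (3×2), PE[0][1]:
  step 0 · PE0,1: acc=0; fwd→0 fwd↓0
  step 1 · PE0,1: acc=18; fwd→2 fwd↓18
Under OS (3×2), PE[0][1]:
  step 0 · PE0,1: acc=0; fwd→0 fwd↓0
  step 1 · PE0,1: acc=18; fwd→2 fwd↓9
Under RS (3×3), PE[0][1]:
  step 0 · PE0,1: acc=0; fwd→0 fwd↓0
  step 1 · PE0,1: acc=24; fwd→24 fwd↓3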